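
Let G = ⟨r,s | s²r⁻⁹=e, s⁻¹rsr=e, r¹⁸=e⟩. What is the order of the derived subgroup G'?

G' = [G, G] is generated by all commutators. The generator-pair commutators are: [r, s] = r².
The subgroup they normally generate is {e, r², r⁴, r⁶, r⁸, r¹⁰, r¹², r¹⁴, r¹⁶}, of order 9.
Check: |G/G'| = 36/9 = 4 is the order of the abelianisation.

Answer: 9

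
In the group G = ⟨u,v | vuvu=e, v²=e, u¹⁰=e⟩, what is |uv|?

Compute successive powers until reaching e:
  (uv)¹ = uv, (uv)² = e.
The smallest positive k with (uv)ᵏ = e is 2.

Answer: 2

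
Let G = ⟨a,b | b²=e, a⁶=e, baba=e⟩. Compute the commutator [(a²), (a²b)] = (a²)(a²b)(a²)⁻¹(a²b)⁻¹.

[(a²), (a²b)] = (a²)·(a²b)·(a²)⁻¹·(a²b)⁻¹.
  (a²) · (a²b) = a⁴b
  (a⁴b) · (a⁴) = b
  b · (a²b) = a⁴

Answer: a⁴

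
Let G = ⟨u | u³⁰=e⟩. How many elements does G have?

G is generated by a single element, so G is cyclic. The relator gives u³⁰ = e and no smaller power is forced to be e, so the 30 powers {e, u, u², u³, u⁴, u⁵, u⁶, u⁷, u⁸, u⁹, u²², u²³, u²¹, u²⁰, u²⁴, u²⁵, u²⁶, u²⁷, u²⁸, u²⁹, u¹², u¹³, u¹¹, u¹⁰, u¹⁴, u¹⁵, u¹⁶, u¹⁷, u¹⁸, u¹⁹} are distinct. Hence |G| = 30.

Answer: 30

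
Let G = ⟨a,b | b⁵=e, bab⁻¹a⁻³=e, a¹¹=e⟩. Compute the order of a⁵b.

Compute successive powers until reaching e:
  (a⁵b)¹ = a⁵b, (a⁵b)² = a⁹b², (a⁵b)³ = a¹⁰b³, (a⁵b)⁴ = a²b⁴, (a⁵b)⁵ = e.
The smallest positive k with (a⁵b)ᵏ = e is 5.

Answer: 5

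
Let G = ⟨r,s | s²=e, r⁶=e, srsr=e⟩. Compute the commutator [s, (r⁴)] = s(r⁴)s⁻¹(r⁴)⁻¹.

[s, (r⁴)] = s·(r⁴)·s⁻¹·(r⁴)⁻¹.
  s · (r⁴) = r²s
  (r²s) · s = r²
  (r²) · (r²) = r⁴

Answer: r⁴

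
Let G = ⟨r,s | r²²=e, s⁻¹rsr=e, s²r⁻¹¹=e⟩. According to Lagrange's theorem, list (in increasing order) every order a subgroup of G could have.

|G| = 44 = 2² · 11. By Lagrange's theorem the order of any subgroup divides 44; the divisors of 44 are 1, 2, 4, 11, 22, 44.

Answer: 1, 2, 4, 11, 22, 44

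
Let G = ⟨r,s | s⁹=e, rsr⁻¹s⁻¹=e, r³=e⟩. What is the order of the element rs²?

Compute successive powers until reaching e:
  (rs²)¹ = rs², (rs²)² = r²s⁴, (rs²)³ = s⁶, (rs²)⁴ = rs⁸, (rs²)⁵ = r²s, (rs²)⁶ = s³, (rs²)⁷ = rs⁵, (rs²)⁸ = r²s⁷, (rs²)⁹ = e.
The smallest positive k with (rs²)ᵏ = e is 9.

Answer: 9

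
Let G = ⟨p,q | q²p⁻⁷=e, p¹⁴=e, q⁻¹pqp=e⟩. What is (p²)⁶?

Compute successive powers of (p²), reducing at each step:
  (p²)²: (p²) · p² = p⁴
  (p²)³: (p⁴) · p² = p⁶
  (p²)⁴: (p⁶) · p² = p⁸
  (p²)⁵: (p⁸) · p² = p¹⁰
  (p²)⁶: (p¹⁰) · p² = p¹²

Answer: p¹²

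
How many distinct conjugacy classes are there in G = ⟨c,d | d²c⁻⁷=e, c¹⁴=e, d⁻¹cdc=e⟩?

The conjugacy classes (representative and size) are:
  [e] (size 1), [c¹³] (size 2), [c¹²] (size 2), [c¹¹] (size 2), [c⁴] (size 2), [c⁵] (size 2), [c⁸] (size 2), [c⁷] (size 1), [c⁵d⁻¹] (size 7), [c⁵d] (size 7).
Class equation: 1 + 2 + 2 + 2 + 2 + 2 + 2 + 1 + 7 + 7 = 28 = |G|. So G has 10 conjugacy classes.

Answer: 10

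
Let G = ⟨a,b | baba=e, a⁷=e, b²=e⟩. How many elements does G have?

Enumerate words in the generators, reducing via the relations: the distinct elements are
  {a, b, e, ab, a², a³, a⁴, a⁵, a⁶, a²b, a³b, a⁴b, a⁵b, a⁶b}.
No further products give new elements, so |G| = 14.

Answer: 14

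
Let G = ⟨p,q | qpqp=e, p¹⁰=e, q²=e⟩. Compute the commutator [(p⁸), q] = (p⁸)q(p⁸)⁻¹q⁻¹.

[(p⁸), q] = (p⁸)·q·(p⁸)⁻¹·q⁻¹.
  (p⁸) · q = p⁸q
  (p⁸q) · (p²) = p⁶q
  (p⁶q) · q = p⁶

Answer: p⁶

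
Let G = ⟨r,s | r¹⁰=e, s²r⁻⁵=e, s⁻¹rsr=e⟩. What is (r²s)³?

Compute successive powers of (r²s), reducing at each step:
  (r²s)²: (r²s) · r² = s;   s · s = r⁵
  (r²s)³: (r⁵) · r² = r⁷;   (r⁷) · s = r²s⁻¹

Answer: r²s⁻¹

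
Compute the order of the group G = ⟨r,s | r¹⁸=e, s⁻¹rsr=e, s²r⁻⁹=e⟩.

Enumerate words in the generators, reducing via the relations: the distinct elements are
  {e, r, s, rs, r², r³, r⁴, r⁵, r⁶, r⁷, r⁸, r⁹, r²s, r³s, r¹², r¹³, r¹¹, r¹⁰, r¹⁴, r¹⁵, r¹⁶, r¹⁷, r⁴s, r⁵s, r⁶s, r⁷s, r⁸s, s⁻¹, rs⁻¹, r²s⁻¹, r³s⁻¹, r⁴s⁻¹, r⁵s⁻¹, r⁶s⁻¹, r⁷s⁻¹, r⁸s⁻¹}.
No further products give new elements, so |G| = 36.

Answer: 36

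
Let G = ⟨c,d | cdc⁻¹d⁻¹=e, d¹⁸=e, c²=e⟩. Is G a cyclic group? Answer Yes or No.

|G| = 36, but the maximum element order in G is 18 < 36. No single element generates all of G, so G is not cyclic.

Answer: No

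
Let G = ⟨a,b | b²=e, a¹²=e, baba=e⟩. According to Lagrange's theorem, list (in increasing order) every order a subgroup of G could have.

|G| = 24 = 2³ · 3. By Lagrange's theorem the order of any subgroup divides 24; the divisors of 24 are 1, 2, 3, 4, 6, 8, 12, 24.

Answer: 1, 2, 3, 4, 6, 8, 12, 24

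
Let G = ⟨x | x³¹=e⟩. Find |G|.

G is generated by a single element, so G is cyclic. The relator gives x³¹ = e and no smaller power is forced to be e, so the 31 powers {e, x, x², x³, x⁴, x⁵, x⁶, x⁷, x⁸, x⁹, x²², x²³, x²¹, x²⁰, x²⁴, x²⁵, x²⁶, x²⁷, x²⁸, x²⁹, x³⁰, x¹², x¹³, x¹¹, x¹⁰, x¹⁴, x¹⁵, x¹⁶, x¹⁷, x¹⁸, x¹⁹} are distinct. Hence |G| = 31.

Answer: 31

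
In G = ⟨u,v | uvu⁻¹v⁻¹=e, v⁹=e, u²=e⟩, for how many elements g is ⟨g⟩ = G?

G is cyclic of order 18. An element generates G iff its order is 18, and a cyclic group of order 18 has exactly φ(18) = 6 such elements.

Answer: 6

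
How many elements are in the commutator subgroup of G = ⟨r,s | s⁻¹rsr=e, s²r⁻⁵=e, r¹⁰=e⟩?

G' = [G, G] is generated by all commutators. The generator-pair commutators are: [r, s] = r².
The subgroup they normally generate is {e, r², r⁴, r⁶, r⁸}, of order 5.
Check: |G/G'| = 20/5 = 4 is the order of the abelianisation.

Answer: 5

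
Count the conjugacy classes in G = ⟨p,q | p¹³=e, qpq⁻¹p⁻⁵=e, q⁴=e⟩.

The conjugacy classes (representative and size) are:
  [e] (size 1), [p] (size 4), [p²] (size 4), [p⁹] (size 4), [p¹²q] (size 13), [p⁴q²] (size 13), [p¹²q³] (size 13).
Class equation: 1 + 4 + 4 + 4 + 13 + 13 + 13 = 52 = |G|. So G has 7 conjugacy classes.

Answer: 7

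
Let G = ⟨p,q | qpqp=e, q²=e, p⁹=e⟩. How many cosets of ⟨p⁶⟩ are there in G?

First find ord(p⁶) by computing successive powers:
  (p⁶)¹ = p⁶, (p⁶)² = p³, (p⁶)³ = e.
So |⟨p⁶⟩| = ord(p⁶) = 3. With |G| = 18, by Lagrange [G : ⟨p⁶⟩] = 18/3 = 6.

Answer: 6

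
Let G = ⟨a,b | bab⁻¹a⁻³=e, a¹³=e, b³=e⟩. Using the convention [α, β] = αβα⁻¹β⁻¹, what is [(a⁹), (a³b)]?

[(a⁹), (a³b)] = (a⁹)·(a³b)·(a⁹)⁻¹·(a³b)⁻¹.
  (a⁹) · (a³b) = a¹²b
  (a¹²b) · (a⁴) = a¹¹b
  (a¹¹b) · (a¹²b²) = a⁸

Answer: a⁸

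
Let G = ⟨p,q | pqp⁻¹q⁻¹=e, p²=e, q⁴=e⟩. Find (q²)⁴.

Compute successive powers of (q²), reducing at each step:
  (q²)²: (q²) · q² = e
  (q²)³: e · q² = q²
  (q²)⁴: (q²) · q² = e

Answer: e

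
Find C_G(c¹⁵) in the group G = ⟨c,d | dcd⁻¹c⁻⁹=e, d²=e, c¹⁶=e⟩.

⟨c¹⁵⟩ ⊆ C_G(c¹⁵) since powers of c¹⁵ commute with c¹⁵; so |C_G(c¹⁵)| ≥ |⟨c¹⁵⟩| = 16.
By orbit–stabilizer, |C_G(c¹⁵)| = |G| / |conj. class of c¹⁵| = 32 / 2 = 16.
The 16 elements commuting with c¹⁵ are {e, c, c², c³, c⁴, c⁵, c⁶, c⁷, c⁸, c⁹, c¹⁰, c¹¹, c¹², c¹³, c¹⁴, c¹⁵}.

Answer: {e, c, c², c³, c⁴, c⁵, c⁶, c⁷, c⁸, c⁹, c¹⁰, c¹¹, c¹², c¹³, c¹⁴, c¹⁵}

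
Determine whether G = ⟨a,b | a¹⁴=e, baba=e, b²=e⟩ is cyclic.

Every cyclic group is abelian. But a·b = ab while b·a = a¹³b, so a·b ≠ b·a and G is not abelian. Hence G is not cyclic.

Answer: No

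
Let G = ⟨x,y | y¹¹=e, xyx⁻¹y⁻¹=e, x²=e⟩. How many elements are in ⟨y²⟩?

|⟨y²⟩| equals the order of y². Compute successive powers until reaching e:
  (y²)¹ = y², (y²)² = y⁴, (y²)³ = y⁶, (y²)⁴ = y⁸, (y²)⁵ = y¹⁰, (y²)⁶ = y, (y²)⁷ = y³, (y²)⁸ = y⁵, (y²)⁹ = y⁷, (y²)¹⁰ = y⁹, (y²)¹¹ = e.
The smallest positive k with (y²)ᵏ = e is 11, so |⟨y²⟩| = 11.

Answer: 11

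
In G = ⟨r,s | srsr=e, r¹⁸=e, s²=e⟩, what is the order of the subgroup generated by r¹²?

|⟨r¹²⟩| equals the order of r¹². Compute successive powers until reaching e:
  (r¹²)¹ = r¹², (r¹²)² = r⁶, (r¹²)³ = e.
The smallest positive k with (r¹²)ᵏ = e is 3, so |⟨r¹²⟩| = 3.

Answer: 3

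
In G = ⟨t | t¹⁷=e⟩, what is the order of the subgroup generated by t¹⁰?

|⟨t¹⁰⟩| equals the order of t¹⁰. Compute successive powers until reaching e:
  (t¹⁰)¹ = t¹⁰, (t¹⁰)² = t³, (t¹⁰)³ = t¹³, (t¹⁰)⁴ = t⁶, (t¹⁰)⁵ = t¹⁶, (t¹⁰)⁶ = t⁹, (t¹⁰)⁷ = t², (t¹⁰)⁸ = t¹², (t¹⁰)⁹ = t⁵, (t¹⁰)¹⁰ = t¹⁵, (t¹⁰)¹¹ = t⁸, (t¹⁰)¹² = t, (t¹⁰)¹³ = t¹¹, (t¹⁰)¹⁴ = t⁴, (t¹⁰)¹⁵ = t¹⁴, (t¹⁰)¹⁶ = t⁷, (t¹⁰)¹⁷ = e.
The smallest positive k with (t¹⁰)ᵏ = e is 17, so |⟨t¹⁰⟩| = 17.

Answer: 17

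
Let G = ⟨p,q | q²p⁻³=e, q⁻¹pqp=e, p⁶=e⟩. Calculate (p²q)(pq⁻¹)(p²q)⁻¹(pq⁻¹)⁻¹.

[(p²q), (pq⁻¹)] = (p²q)·(pq⁻¹)·(p²q)⁻¹·(pq⁻¹)⁻¹.
  (p²q) · (pq⁻¹) = p
  p · (p²q⁻¹) = q
  q · (pq) = p²

Answer: p²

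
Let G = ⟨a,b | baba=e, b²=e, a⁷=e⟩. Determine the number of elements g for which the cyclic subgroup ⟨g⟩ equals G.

⟨g⟩ = G would require ord(g) = |G| = 14, but the maximum element order in G is 7 < 14. So G is not cyclic and no single element generates it: the count is 0.

Answer: 0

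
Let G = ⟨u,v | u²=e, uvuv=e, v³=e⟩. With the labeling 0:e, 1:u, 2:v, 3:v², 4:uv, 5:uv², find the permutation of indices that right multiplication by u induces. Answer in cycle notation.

(0 1)(2 5)(3 4)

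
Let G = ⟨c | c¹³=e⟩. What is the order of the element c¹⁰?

Compute successive powers until reaching e:
  (c¹⁰)¹ = c¹⁰, (c¹⁰)² = c⁷, (c¹⁰)³ = c⁴, (c¹⁰)⁴ = c, (c¹⁰)⁵ = c¹¹, (c¹⁰)⁶ = c⁸, (c¹⁰)⁷ = c⁵, (c¹⁰)⁸ = c², (c¹⁰)⁹ = c¹², (c¹⁰)¹⁰ = c⁹, (c¹⁰)¹¹ = c⁶, (c¹⁰)¹² = c³, (c¹⁰)¹³ = e.
The smallest positive k with (c¹⁰)ᵏ = e is 13.

Answer: 13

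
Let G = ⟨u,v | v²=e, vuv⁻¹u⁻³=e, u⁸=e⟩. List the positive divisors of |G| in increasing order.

|G| = 16 = 2⁴. By Lagrange's theorem the order of any subgroup divides 16; the divisors of 16 are 1, 2, 4, 8, 16.

Answer: 1, 2, 4, 8, 16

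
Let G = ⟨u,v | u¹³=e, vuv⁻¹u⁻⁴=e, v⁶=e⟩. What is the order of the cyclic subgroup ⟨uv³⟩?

|⟨uv³⟩| equals the order of uv³. Compute successive powers until reaching e:
  (uv³)¹ = uv³, (uv³)² = e.
The smallest positive k with (uv³)ᵏ = e is 2, so |⟨uv³⟩| = 2.

Answer: 2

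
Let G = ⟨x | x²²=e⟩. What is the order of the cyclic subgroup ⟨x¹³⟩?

|⟨x¹³⟩| equals the order of x¹³. Compute successive powers until reaching e:
  (x¹³)¹ = x¹³, (x¹³)² = x⁴, (x¹³)³ = x¹⁷, (x¹³)⁴ = x⁸, (x¹³)⁵ = x²¹, (x¹³)⁶ = x¹², (x¹³)⁷ = x³, (x¹³)⁸ = x¹⁶, (x¹³)⁹ = x⁷, (x¹³)¹⁰ = x²⁰, (x¹³)¹¹ = x¹¹, (x¹³)¹² = x², (x¹³)¹³ = x¹⁵, (x¹³)¹⁴ = x⁶, (x¹³)¹⁵ = x¹⁹, (x¹³)¹⁶ = x¹⁰, (x¹³)¹⁷ = x, (x¹³)¹⁸ = x¹⁴, (x¹³)¹⁹ = x⁵, (x¹³)²⁰ = x¹⁸, (x¹³)²¹ = x⁹, (x¹³)²² = e.
The smallest positive k with (x¹³)ᵏ = e is 22, so |⟨x¹³⟩| = 22.

Answer: 22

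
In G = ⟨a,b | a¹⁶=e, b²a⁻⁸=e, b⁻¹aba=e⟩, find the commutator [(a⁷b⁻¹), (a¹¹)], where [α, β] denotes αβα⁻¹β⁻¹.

[(a⁷b⁻¹), (a¹¹)] = (a⁷b⁻¹)·(a¹¹)·(a⁷b⁻¹)⁻¹·(a¹¹)⁻¹.
  (a⁷b⁻¹) · (a¹¹) = a⁴b
  (a⁴b) · (a⁷b) = a⁵
  (a⁵) · (a⁵) = a¹⁰

Answer: a¹⁰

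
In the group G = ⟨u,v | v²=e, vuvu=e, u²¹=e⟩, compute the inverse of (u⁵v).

The order of (u⁵v) is 2 (smallest k with (u⁵v)ᵏ = e), so (u⁵v)⁻¹ = (u⁵v)¹ = u⁵v.
Check: (u⁵v) · (u⁵v) → (u⁵v) · u⁵ = v;   v · v = e, giving e as required.

Answer: u⁵v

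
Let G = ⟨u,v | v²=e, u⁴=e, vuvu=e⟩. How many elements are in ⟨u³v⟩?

|⟨u³v⟩| equals the order of u³v. Compute successive powers until reaching e:
  (u³v)¹ = u³v, (u³v)² = e.
The smallest positive k with (u³v)ᵏ = e is 2, so |⟨u³v⟩| = 2.

Answer: 2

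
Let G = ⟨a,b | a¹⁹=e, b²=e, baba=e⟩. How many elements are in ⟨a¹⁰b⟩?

|⟨a¹⁰b⟩| equals the order of a¹⁰b. Compute successive powers until reaching e:
  (a¹⁰b)¹ = a¹⁰b, (a¹⁰b)² = e.
The smallest positive k with (a¹⁰b)ᵏ = e is 2, so |⟨a¹⁰b⟩| = 2.

Answer: 2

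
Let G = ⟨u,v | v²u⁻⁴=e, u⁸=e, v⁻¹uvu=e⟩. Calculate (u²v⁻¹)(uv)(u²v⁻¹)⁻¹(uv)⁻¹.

[(u²v⁻¹), (uv)] = (u²v⁻¹)·(uv)·(u²v⁻¹)⁻¹·(uv)⁻¹.
  (u²v⁻¹) · (uv) = u
  u · (u²v) = u³v
  (u³v) · (uv⁻¹) = u²

Answer: u²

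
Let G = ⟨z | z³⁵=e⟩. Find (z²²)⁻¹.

The order of (z²²) is 35 (smallest k with (z²²)ᵏ = e), so (z²²)⁻¹ = (z²²)³⁴ = z¹³.
Check: (z²²) · (z¹³) → (z²²) · z¹³ = e, giving e as required.

Answer: z¹³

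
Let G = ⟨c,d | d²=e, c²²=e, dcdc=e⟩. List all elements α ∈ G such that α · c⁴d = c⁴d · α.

⟨c⁴d⟩ ⊆ C_G(c⁴d) since powers of c⁴d commute with c⁴d; so |C_G(c⁴d)| ≥ |⟨c⁴d⟩| = 2.
By orbit–stabilizer, |C_G(c⁴d)| = |G| / |conj. class of c⁴d| = 44 / 11 = 4.
The 4 elements commuting with c⁴d are {e, c¹¹, c⁴d, c¹⁵d}.

Answer: {e, c¹¹, c⁴d, c¹⁵d}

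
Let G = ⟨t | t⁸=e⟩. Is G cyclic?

|G| = 8. The element t has order 8 (its powers give 8 distinct elements), so ⟨t⟩ = G and G is cyclic.

Answer: Yes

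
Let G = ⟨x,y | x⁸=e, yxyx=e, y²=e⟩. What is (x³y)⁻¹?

The order of (x³y) is 2 (smallest k with (x³y)ᵏ = e), so (x³y)⁻¹ = (x³y)¹ = x³y.
Check: (x³y) · (x³y) → (x³y) · x³ = y;   y · y = e, giving e as required.

Answer: x³y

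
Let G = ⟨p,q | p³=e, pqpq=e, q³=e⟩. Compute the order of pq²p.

Compute successive powers until reaching e:
  (pq²p)¹ = pq²p, (pq²p)² = e.
The smallest positive k with (pq²p)ᵏ = e is 2.

Answer: 2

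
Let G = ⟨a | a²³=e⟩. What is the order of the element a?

Compute successive powers until reaching e:
  a¹ = a, a² = a², a³ = a³, a⁴ = a⁴, a⁵ = a⁵, a⁶ = a⁶, a⁷ = a⁷, a⁸ = a⁸, a⁹ = a⁹, a¹⁰ = a¹⁰, a¹¹ = a¹¹, a¹² = a¹², a¹³ = a¹³, a¹⁴ = a¹⁴, a¹⁵ = a¹⁵, a¹⁶ = a¹⁶, a¹⁷ = a¹⁷, a¹⁸ = a¹⁸, a¹⁹ = a¹⁹, a²⁰ = a²⁰, a²¹ = a²¹, a²² = a²², a²³ = e.
The smallest positive k with aᵏ = e is 23.

Answer: 23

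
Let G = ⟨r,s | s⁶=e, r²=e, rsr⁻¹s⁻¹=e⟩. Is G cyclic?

|G| = 12, but the maximum element order in G is 6 < 12. No single element generates all of G, so G is not cyclic.

Answer: No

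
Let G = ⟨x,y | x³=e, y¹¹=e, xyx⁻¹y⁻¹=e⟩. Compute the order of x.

Compute successive powers until reaching e:
  x¹ = x, x² = x², x³ = e.
The smallest positive k with xᵏ = e is 3.

Answer: 3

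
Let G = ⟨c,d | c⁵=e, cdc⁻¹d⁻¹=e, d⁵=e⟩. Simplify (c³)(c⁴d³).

Compute (c³) · (c⁴d³) by multiplying left to right and reducing via the relations at each step:
  (c³) · c⁴ = c²
  (c²) · d³ = c²d³

Answer: c²d³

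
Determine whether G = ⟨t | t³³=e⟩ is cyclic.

|G| = 33. The element t has order 33 (its powers give 33 distinct elements), so ⟨t⟩ = G and G is cyclic.

Answer: Yes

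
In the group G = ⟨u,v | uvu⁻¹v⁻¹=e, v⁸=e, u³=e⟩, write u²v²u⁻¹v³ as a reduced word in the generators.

Multiply left to right, reducing at each step:
  (u²) · v² = u²v²
  (u²v²) · u⁻¹ = uv²
  (uv²) · v³ = uv⁵

Answer: uv⁵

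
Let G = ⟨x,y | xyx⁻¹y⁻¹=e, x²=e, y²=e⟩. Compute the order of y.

Compute successive powers until reaching e:
  y¹ = y, y² = e.
The smallest positive k with yᵏ = e is 2.

Answer: 2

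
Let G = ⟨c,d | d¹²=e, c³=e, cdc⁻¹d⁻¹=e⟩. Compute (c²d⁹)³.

Compute successive powers of (c²d⁹), reducing at each step:
  (c²d⁹)²: (c²d⁹) · c² = cd⁹;   (cd⁹) · d⁹ = cd⁶
  (c²d⁹)³: (cd⁶) · c² = d⁶;   (d⁶) · d⁹ = d³

Answer: d³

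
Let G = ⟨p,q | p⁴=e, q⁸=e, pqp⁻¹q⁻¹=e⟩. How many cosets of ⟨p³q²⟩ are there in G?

First find ord(p³q²) by computing successive powers:
  (p³q²)¹ = p³q², (p³q²)² = p²q⁴, (p³q²)³ = pq⁶, (p³q²)⁴ = e.
So |⟨p³q²⟩| = ord(p³q²) = 4. With |G| = 32, by Lagrange [G : ⟨p³q²⟩] = 32/4 = 8.

Answer: 8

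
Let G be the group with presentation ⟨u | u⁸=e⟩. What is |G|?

G is generated by a single element, so G is cyclic. The relator gives u⁸ = e and no smaller power is forced to be e, so the 8 powers {e, u, u², u³, u⁴, u⁵, u⁶, u⁷} are distinct. Hence |G| = 8.

Answer: 8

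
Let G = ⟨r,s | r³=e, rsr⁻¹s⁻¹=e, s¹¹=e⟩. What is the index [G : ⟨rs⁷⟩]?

First find ord(rs⁷) by computing successive powers:
  (rs⁷)¹ = rs⁷, (rs⁷)² = r²s³, (rs⁷)³ = s¹⁰, (rs⁷)⁴ = rs⁶, (rs⁷)⁵ = r²s², (rs⁷)⁶ = s⁹, (rs⁷)⁷ = rs⁵, (rs⁷)⁸ = r²s, (rs⁷)⁹ = s⁸, (rs⁷)¹⁰ = rs⁴, (rs⁷)¹¹ = r², (rs⁷)¹² = s⁷, (rs⁷)¹³ = rs³, (rs⁷)¹⁴ = r²s¹⁰, (rs⁷)¹⁵ = s⁶, (rs⁷)¹⁶ = rs², (rs⁷)¹⁷ = r²s⁹, (rs⁷)¹⁸ = s⁵, (rs⁷)¹⁹ = rs, (rs⁷)²⁰ = r²s⁸, (rs⁷)²¹ = s⁴, (rs⁷)²² = r, (rs⁷)²³ = r²s⁷, (rs⁷)²⁴ = s³, (rs⁷)²⁵ = rs¹⁰, (rs⁷)²⁶ = r²s⁶, (rs⁷)²⁷ = s², (rs⁷)²⁸ = rs⁹, (rs⁷)²⁹ = r²s⁵, (rs⁷)³⁰ = s, (rs⁷)³¹ = rs⁸, (rs⁷)³² = r²s⁴, (rs⁷)³³ = e.
So |⟨rs⁷⟩| = ord(rs⁷) = 33. With |G| = 33, by Lagrange [G : ⟨rs⁷⟩] = 33/33 = 1.

Answer: 1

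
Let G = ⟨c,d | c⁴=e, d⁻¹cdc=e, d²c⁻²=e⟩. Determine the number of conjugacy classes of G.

The conjugacy classes (representative and size) are:
  [e] (size 1), [c³] (size 2), [c²] (size 1), [d⁻¹] (size 2), [cd⁻¹] (size 2).
Class equation: 1 + 2 + 1 + 2 + 2 = 8 = |G|. So G has 5 conjugacy classes.

Answer: 5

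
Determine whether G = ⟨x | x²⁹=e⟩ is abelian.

G has a single generator, so G is cyclic and hence abelian.

Answer: Yes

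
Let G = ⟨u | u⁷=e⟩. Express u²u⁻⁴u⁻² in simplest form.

Multiply left to right, reducing at each step:
  (u²) · u⁻⁴ = u⁵
  (u⁵) · u⁻² = u³

Answer: u³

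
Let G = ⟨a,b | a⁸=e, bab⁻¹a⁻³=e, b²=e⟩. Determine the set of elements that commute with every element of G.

An element z ∈ Z(G) iff z commutes with every generator.
For example a⁴ is central: (a⁴)·a = a⁵ = a·(a⁴); (a⁴)·b = a⁴b = b·(a⁴).
Whereas a ∉ Z(G) since a·b = ab ≠ a³b = b·a.
Checking each of the 16 elements this way gives Z(G) = {e, a⁴}, of order 2.

Answer: {e, a⁴}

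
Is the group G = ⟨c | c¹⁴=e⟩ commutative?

G has a single generator, so G is cyclic and hence abelian.

Answer: Yes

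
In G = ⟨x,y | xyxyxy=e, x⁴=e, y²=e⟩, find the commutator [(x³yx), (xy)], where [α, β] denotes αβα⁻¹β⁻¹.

[(x³yx), (xy)] = (x³yx)·(xy)·(x³yx)⁻¹·(xy)⁻¹.
  (x³yx) · (xy) = x³yx²y
  (x³yx²y) · (x³yx) = yx³
  (yx³) · (yx³) = xy

Answer: xy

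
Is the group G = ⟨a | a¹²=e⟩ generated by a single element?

|G| = 12. The element a has order 12 (its powers give 12 distinct elements), so ⟨a⟩ = G and G is cyclic.

Answer: Yes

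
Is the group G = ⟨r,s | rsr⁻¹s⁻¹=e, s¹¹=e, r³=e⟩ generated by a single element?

|G| = 33. The element rs has order 33 (its powers give 33 distinct elements), so ⟨rs⟩ = G and G is cyclic.

Answer: Yes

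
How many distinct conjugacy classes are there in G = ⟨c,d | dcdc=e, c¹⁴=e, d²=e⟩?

The conjugacy classes (representative and size) are:
  [e] (size 1), [c¹³] (size 2), [c²] (size 2), [c³] (size 2), [c¹⁰] (size 2), [c⁵] (size 2), [c⁸] (size 2), [c⁷] (size 1), [c⁶d] (size 7), [c⁹d] (size 7).
Class equation: 1 + 2 + 2 + 2 + 2 + 2 + 2 + 1 + 7 + 7 = 28 = |G|. So G has 10 conjugacy classes.

Answer: 10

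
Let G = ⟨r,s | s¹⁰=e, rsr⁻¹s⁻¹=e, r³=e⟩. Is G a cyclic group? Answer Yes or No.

|G| = 30. The element rs has order 30 (its powers give 30 distinct elements), so ⟨rs⟩ = G and G is cyclic.

Answer: Yes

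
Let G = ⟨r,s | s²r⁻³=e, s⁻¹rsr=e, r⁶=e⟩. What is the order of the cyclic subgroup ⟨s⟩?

|⟨s⟩| equals the order of s. Compute successive powers until reaching e:
  s¹ = s, s² = r³, s³ = s⁻¹, s⁴ = e.
The smallest positive k with sᵏ = e is 4, so |⟨s⟩| = 4.

Answer: 4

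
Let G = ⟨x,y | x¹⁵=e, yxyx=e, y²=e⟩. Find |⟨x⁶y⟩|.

|⟨x⁶y⟩| equals the order of x⁶y. Compute successive powers until reaching e:
  (x⁶y)¹ = x⁶y, (x⁶y)² = e.
The smallest positive k with (x⁶y)ᵏ = e is 2, so |⟨x⁶y⟩| = 2.

Answer: 2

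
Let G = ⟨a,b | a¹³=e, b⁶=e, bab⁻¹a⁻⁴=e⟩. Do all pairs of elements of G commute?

a·b = ab but b·a = a⁴b, so a·b ≠ b·a and G is not abelian.

Answer: No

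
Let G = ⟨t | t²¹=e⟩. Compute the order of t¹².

Compute successive powers until reaching e:
  (t¹²)¹ = t¹², (t¹²)² = t³, (t¹²)³ = t¹⁵, (t¹²)⁴ = t⁶, (t¹²)⁵ = t¹⁸, (t¹²)⁶ = t⁹, (t¹²)⁷ = e.
The smallest positive k with (t¹²)ᵏ = e is 7.

Answer: 7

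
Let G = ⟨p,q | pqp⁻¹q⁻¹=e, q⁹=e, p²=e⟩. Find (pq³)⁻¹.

The order of (pq³) is 6 (smallest k with (pq³)ᵏ = e), so (pq³)⁻¹ = (pq³)⁵ = pq⁶.
Check: (pq³) · (pq⁶) → (pq³) · p = q³;   (q³) · q⁶ = e, giving e as required.

Answer: pq⁶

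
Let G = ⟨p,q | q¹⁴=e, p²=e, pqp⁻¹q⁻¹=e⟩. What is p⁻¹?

The order of p is 2 (smallest k with pᵏ = e), so p⁻¹ = p¹ = p.
Check: p · p → p · p = e, giving e as required.

Answer: p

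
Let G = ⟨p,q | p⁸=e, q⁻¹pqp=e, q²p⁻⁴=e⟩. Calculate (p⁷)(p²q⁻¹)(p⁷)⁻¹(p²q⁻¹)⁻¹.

[(p⁷), (p²q⁻¹)] = (p⁷)·(p²q⁻¹)·(p⁷)⁻¹·(p²q⁻¹)⁻¹.
  (p⁷) · (p²q⁻¹) = pq⁻¹
  (pq⁻¹) · p = q⁻¹
  (q⁻¹) · (p²q) = p⁶

Answer: p⁶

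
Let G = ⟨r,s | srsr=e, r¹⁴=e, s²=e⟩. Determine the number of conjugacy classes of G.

The conjugacy classes (representative and size) are:
  [e] (size 1), [r¹³] (size 2), [r²] (size 2), [r³] (size 2), [r¹⁰] (size 2), [r⁵] (size 2), [r⁸] (size 2), [r⁷] (size 1), [r⁶s] (size 7), [r⁹s] (size 7).
Class equation: 1 + 2 + 2 + 2 + 2 + 2 + 2 + 1 + 7 + 7 = 28 = |G|. So G has 10 conjugacy classes.

Answer: 10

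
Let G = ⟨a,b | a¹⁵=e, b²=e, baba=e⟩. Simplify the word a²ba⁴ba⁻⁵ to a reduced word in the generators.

Multiply left to right, reducing at each step:
  (a²) · b = a²b
  (a²b) · a⁴ = a¹³b
  (a¹³b) · b = a¹³
  (a¹³) · a⁻⁵ = a⁸

Answer: a⁸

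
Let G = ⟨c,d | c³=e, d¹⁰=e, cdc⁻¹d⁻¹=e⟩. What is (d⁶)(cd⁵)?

Compute (d⁶) · (cd⁵) by multiplying left to right and reducing via the relations at each step:
  (d⁶) · c = cd⁶
  (cd⁶) · d⁵ = cd

Answer: cd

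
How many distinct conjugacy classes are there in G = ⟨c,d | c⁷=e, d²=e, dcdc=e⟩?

The conjugacy classes (representative and size) are:
  [e] (size 1), [c⁶] (size 2), [c⁵] (size 2), [c⁴] (size 2), [cd] (size 7).
Class equation: 1 + 2 + 2 + 2 + 7 = 14 = |G|. So G has 5 conjugacy classes.

Answer: 5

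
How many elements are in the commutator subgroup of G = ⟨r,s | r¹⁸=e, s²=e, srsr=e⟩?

G' = [G, G] is generated by all commutators. The generator-pair commutators are: [r, s] = r².
The subgroup they normally generate is {e, r², r⁴, r⁶, r⁸, r¹⁰, r¹², r¹⁴, r¹⁶}, of order 9.
Check: |G/G'| = 36/9 = 4 is the order of the abelianisation.

Answer: 9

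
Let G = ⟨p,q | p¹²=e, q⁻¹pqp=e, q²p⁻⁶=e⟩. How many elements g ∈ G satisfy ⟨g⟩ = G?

⟨g⟩ = G would require ord(g) = |G| = 24, but the maximum element order in G is 12 < 24. So G is not cyclic and no single element generates it: the count is 0.

Answer: 0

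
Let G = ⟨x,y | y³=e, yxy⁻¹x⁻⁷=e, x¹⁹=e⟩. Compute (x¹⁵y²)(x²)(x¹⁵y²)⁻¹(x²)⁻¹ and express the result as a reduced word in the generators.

[(x¹⁵y²), (x²)] = (x¹⁵y²)·(x²)·(x¹⁵y²)⁻¹·(x²)⁻¹.
  (x¹⁵y²) · (x²) = x¹⁸y²
  (x¹⁸y²) · (x⁹y) = x³
  (x³) · (x¹⁷) = x

Answer: x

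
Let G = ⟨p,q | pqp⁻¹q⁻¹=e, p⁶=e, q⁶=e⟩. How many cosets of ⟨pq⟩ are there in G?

First find ord(pq) by computing successive powers:
  (pq)¹ = pq, (pq)² = p²q², (pq)³ = p³q³, (pq)⁴ = p⁴q⁴, (pq)⁵ = p⁵q⁵, (pq)⁶ = e.
So |⟨pq⟩| = ord(pq) = 6. With |G| = 36, by Lagrange [G : ⟨pq⟩] = 36/6 = 6.

Answer: 6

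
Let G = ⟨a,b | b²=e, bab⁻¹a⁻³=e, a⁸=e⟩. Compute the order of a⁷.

Compute successive powers until reaching e:
  (a⁷)¹ = a⁷, (a⁷)² = a⁶, (a⁷)³ = a⁵, (a⁷)⁴ = a⁴, (a⁷)⁵ = a³, (a⁷)⁶ = a², (a⁷)⁷ = a, (a⁷)⁸ = e.
The smallest positive k with (a⁷)ᵏ = e is 8.

Answer: 8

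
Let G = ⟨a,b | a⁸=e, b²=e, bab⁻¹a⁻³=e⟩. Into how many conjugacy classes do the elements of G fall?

The conjugacy classes (representative and size) are:
  [e] (size 1), [a³] (size 2), [a²] (size 2), [a⁴] (size 1), [a⁵] (size 2), [a⁴b] (size 4), [ab] (size 4).
Class equation: 1 + 2 + 2 + 1 + 2 + 4 + 4 = 16 = |G|. So G has 7 conjugacy classes.

Answer: 7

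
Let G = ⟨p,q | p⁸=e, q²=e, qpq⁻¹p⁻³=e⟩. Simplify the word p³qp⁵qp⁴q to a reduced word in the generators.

Multiply left to right, reducing at each step:
  (p³) · q = p³q
  (p³q) · p⁵ = p²q
  (p²q) · q = p²
  (p²) · p⁴ = p⁶
  (p⁶) · q = p⁶q

Answer: p⁶q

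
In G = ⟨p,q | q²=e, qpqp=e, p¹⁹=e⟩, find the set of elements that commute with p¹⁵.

⟨p¹⁵⟩ ⊆ C_G(p¹⁵) since powers of p¹⁵ commute with p¹⁵; so |C_G(p¹⁵)| ≥ |⟨p¹⁵⟩| = 19.
By orbit–stabilizer, |C_G(p¹⁵)| = |G| / |conj. class of p¹⁵| = 38 / 2 = 19.
The 19 elements commuting with p¹⁵ are {e, p, p², p³, p⁴, p⁵, p⁶, p⁷, p⁸, p⁹, p¹⁰, p¹¹, p¹², p¹³, p¹⁴, p¹⁵, p¹⁶, p¹⁷, p¹⁸}.

Answer: {e, p, p², p³, p⁴, p⁵, p⁶, p⁷, p⁸, p⁹, p¹⁰, p¹¹, p¹², p¹³, p¹⁴, p¹⁵, p¹⁶, p¹⁷, p¹⁸}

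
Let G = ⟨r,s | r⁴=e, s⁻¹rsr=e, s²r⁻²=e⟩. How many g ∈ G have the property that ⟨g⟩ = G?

⟨g⟩ = G would require ord(g) = |G| = 8, but the maximum element order in G is 4 < 8. So G is not cyclic and no single element generates it: the count is 0.

Answer: 0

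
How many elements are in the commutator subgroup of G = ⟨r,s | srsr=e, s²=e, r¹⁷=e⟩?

G' = [G, G] is generated by all commutators. The generator-pair commutators are: [r, s] = r².
The subgroup they normally generate is {e, r, r², r³, r⁴, r⁵, r⁶, r⁷, r⁸, r⁹, r¹⁰, r¹¹, r¹², r¹³, r¹⁴, r¹⁵, r¹⁶}, of order 17.
Check: |G/G'| = 34/17 = 2 is the order of the abelianisation.

Answer: 17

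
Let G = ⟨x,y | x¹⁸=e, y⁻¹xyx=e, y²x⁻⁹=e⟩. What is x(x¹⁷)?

Compute x · (x¹⁷) by multiplying left to right and reducing via the relations at each step:
  x · x¹⁷ = e

Answer: e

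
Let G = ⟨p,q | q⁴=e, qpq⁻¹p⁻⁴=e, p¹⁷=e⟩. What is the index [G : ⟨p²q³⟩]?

First find ord(p²q³) by computing successive powers:
  (p²q³)¹ = p²q³, (p²q³)² = p¹¹q², (p²q³)³ = p⁹q, (p²q³)⁴ = e.
So |⟨p²q³⟩| = ord(p²q³) = 4. With |G| = 68, by Lagrange [G : ⟨p²q³⟩] = 68/4 = 17.

Answer: 17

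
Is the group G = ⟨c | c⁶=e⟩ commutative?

G has a single generator, so G is cyclic and hence abelian.

Answer: Yes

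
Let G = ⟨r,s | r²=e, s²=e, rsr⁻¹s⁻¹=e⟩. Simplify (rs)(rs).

Compute (rs) · (rs) by multiplying left to right and reducing via the relations at each step:
  (rs) · r = s
  s · s = e

Answer: e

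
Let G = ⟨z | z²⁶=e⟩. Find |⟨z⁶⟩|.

|⟨z⁶⟩| equals the order of z⁶. Compute successive powers until reaching e:
  (z⁶)¹ = z⁶, (z⁶)² = z¹², (z⁶)³ = z¹⁸, (z⁶)⁴ = z²⁴, (z⁶)⁵ = z⁴, (z⁶)⁶ = z¹⁰, (z⁶)⁷ = z¹⁶, (z⁶)⁸ = z²², (z⁶)⁹ = z², (z⁶)¹⁰ = z⁸, (z⁶)¹¹ = z¹⁴, (z⁶)¹² = z²⁰, (z⁶)¹³ = e.
The smallest positive k with (z⁶)ᵏ = e is 13, so |⟨z⁶⟩| = 13.

Answer: 13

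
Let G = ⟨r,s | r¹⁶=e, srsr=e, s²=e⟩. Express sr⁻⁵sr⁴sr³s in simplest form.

Multiply left to right, reducing at each step:
  s · r⁻⁵ = r⁵s
  (r⁵s) · s = r⁵
  (r⁵) · r⁴ = r⁹
  (r⁹) · s = r⁹s
  (r⁹s) · r³ = r⁶s
  (r⁶s) · s = r⁶

Answer: r⁶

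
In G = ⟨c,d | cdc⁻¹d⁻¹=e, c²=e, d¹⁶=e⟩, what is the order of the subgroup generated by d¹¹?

|⟨d¹¹⟩| equals the order of d¹¹. Compute successive powers until reaching e:
  (d¹¹)¹ = d¹¹, (d¹¹)² = d⁶, (d¹¹)³ = d, (d¹¹)⁴ = d¹², (d¹¹)⁵ = d⁷, (d¹¹)⁶ = d², (d¹¹)⁷ = d¹³, (d¹¹)⁸ = d⁸, (d¹¹)⁹ = d³, (d¹¹)¹⁰ = d¹⁴, (d¹¹)¹¹ = d⁹, (d¹¹)¹² = d⁴, (d¹¹)¹³ = d¹⁵, (d¹¹)¹⁴ = d¹⁰, (d¹¹)¹⁵ = d⁵, (d¹¹)¹⁶ = e.
The smallest positive k with (d¹¹)ᵏ = e is 16, so |⟨d¹¹⟩| = 16.

Answer: 16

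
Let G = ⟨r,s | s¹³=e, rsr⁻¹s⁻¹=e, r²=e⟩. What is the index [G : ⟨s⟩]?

First find ord(s) by computing successive powers:
  s¹ = s, s² = s², s³ = s³, s⁴ = s⁴, s⁵ = s⁵, s⁶ = s⁶, s⁷ = s⁷, s⁸ = s⁸, s⁹ = s⁹, s¹⁰ = s¹⁰, s¹¹ = s¹¹, s¹² = s¹², s¹³ = e.
So |⟨s⟩| = ord(s) = 13. With |G| = 26, by Lagrange [G : ⟨s⟩] = 26/13 = 2.

Answer: 2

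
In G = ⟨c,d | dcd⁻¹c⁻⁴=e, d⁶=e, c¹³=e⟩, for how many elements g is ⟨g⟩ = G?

⟨g⟩ = G would require ord(g) = |G| = 78, but the maximum element order in G is 13 < 78. So G is not cyclic and no single element generates it: the count is 0.

Answer: 0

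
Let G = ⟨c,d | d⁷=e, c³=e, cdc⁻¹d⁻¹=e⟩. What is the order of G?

Enumerate words in the generators, reducing via the relations: the distinct elements are
  {c, d, e, cd, c², d², d³, d⁴, d⁵, d⁶, cd², cd³, cd⁴, cd⁵, cd⁶, c²d, c²d², c²d³, c²d⁴, c²d⁵, c²d⁶}.
No further products give new elements, so |G| = 21.

Answer: 21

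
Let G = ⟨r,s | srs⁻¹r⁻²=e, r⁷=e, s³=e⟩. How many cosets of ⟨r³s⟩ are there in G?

First find ord(r³s) by computing successive powers:
  (r³s)¹ = r³s, (r³s)² = r²s², (r³s)³ = e.
So |⟨r³s⟩| = ord(r³s) = 3. With |G| = 21, by Lagrange [G : ⟨r³s⟩] = 21/3 = 7.

Answer: 7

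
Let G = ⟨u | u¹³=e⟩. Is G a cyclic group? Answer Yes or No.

|G| = 13. The element u has order 13 (its powers give 13 distinct elements), so ⟨u⟩ = G and G is cyclic.

Answer: Yes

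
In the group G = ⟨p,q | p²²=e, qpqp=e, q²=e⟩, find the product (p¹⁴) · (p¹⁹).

Compute (p¹⁴) · (p¹⁹) by multiplying left to right and reducing via the relations at each step:
  (p¹⁴) · p¹⁹ = p¹¹

Answer: p¹¹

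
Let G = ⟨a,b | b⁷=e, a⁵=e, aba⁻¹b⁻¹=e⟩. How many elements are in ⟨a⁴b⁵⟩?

|⟨a⁴b⁵⟩| equals the order of a⁴b⁵. Compute successive powers until reaching e:
  (a⁴b⁵)¹ = a⁴b⁵, (a⁴b⁵)² = a³b³, (a⁴b⁵)³ = a²b, (a⁴b⁵)⁴ = ab⁶, (a⁴b⁵)⁵ = b⁴, (a⁴b⁵)⁶ = a⁴b², (a⁴b⁵)⁷ = a³, (a⁴b⁵)⁸ = a²b⁵, (a⁴b⁵)⁹ = ab³, (a⁴b⁵)¹⁰ = b, (a⁴b⁵)¹¹ = a⁴b⁶, (a⁴b⁵)¹² = a³b⁴, (a⁴b⁵)¹³ = a²b², (a⁴b⁵)¹⁴ = a, (a⁴b⁵)¹⁵ = b⁵, (a⁴b⁵)¹⁶ = a⁴b³, (a⁴b⁵)¹⁷ = a³b, (a⁴b⁵)¹⁸ = a²b⁶, (a⁴b⁵)¹⁹ = ab⁴, (a⁴b⁵)²⁰ = b², (a⁴b⁵)²¹ = a⁴, (a⁴b⁵)²² = a³b⁵, (a⁴b⁵)²³ = a²b³, (a⁴b⁵)²⁴ = ab, (a⁴b⁵)²⁵ = b⁶, (a⁴b⁵)²⁶ = a⁴b⁴, (a⁴b⁵)²⁷ = a³b², (a⁴b⁵)²⁸ = a², (a⁴b⁵)²⁹ = ab⁵, (a⁴b⁵)³⁰ = b³, (a⁴b⁵)³¹ = a⁴b, (a⁴b⁵)³² = a³b⁶, (a⁴b⁵)³³ = a²b⁴, (a⁴b⁵)³⁴ = ab², (a⁴b⁵)³⁵ = e.
The smallest positive k with (a⁴b⁵)ᵏ = e is 35, so |⟨a⁴b⁵⟩| = 35.

Answer: 35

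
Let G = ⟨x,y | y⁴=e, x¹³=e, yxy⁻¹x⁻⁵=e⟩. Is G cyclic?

Every cyclic group is abelian. But x·y = xy while y·x = x⁵y, so x·y ≠ y·x and G is not abelian. Hence G is not cyclic.

Answer: No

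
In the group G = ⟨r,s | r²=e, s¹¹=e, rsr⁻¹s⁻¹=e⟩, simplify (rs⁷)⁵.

Compute successive powers of (rs⁷), reducing at each step:
  (rs⁷)²: (rs⁷) · r = s⁷;   (s⁷) · s⁷ = s³
  (rs⁷)³: (s³) · r = rs³;   (rs³) · s⁷ = rs¹⁰
  (rs⁷)⁴: (rs¹⁰) · r = s¹⁰;   (s¹⁰) · s⁷ = s⁶
  (rs⁷)⁵: (s⁶) · r = rs⁶;   (rs⁶) · s⁷ = rs²

Answer: rs²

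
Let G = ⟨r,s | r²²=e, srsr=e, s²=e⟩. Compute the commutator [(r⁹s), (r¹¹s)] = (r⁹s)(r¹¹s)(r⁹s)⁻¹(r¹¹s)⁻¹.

[(r⁹s), (r¹¹s)] = (r⁹s)·(r¹¹s)·(r⁹s)⁻¹·(r¹¹s)⁻¹.
  (r⁹s) · (r¹¹s) = r²⁰
  (r²⁰) · (r⁹s) = r⁷s
  (r⁷s) · (r¹¹s) = r¹⁸

Answer: r¹⁸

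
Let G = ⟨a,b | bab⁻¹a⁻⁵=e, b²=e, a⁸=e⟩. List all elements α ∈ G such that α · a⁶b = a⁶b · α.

⟨a⁶b⟩ ⊆ C_G(a⁶b) since powers of a⁶b commute with a⁶b; so |C_G(a⁶b)| ≥ |⟨a⁶b⟩| = 4.
By orbit–stabilizer, |C_G(a⁶b)| = |G| / |conj. class of a⁶b| = 16 / 2 = 8.
The 8 elements commuting with a⁶b are {e, a², a⁴, a⁶, b, a⁶b, a²b, a⁴b}.

Answer: {e, a², a⁴, a⁶, b, a⁶b, a²b, a⁴b}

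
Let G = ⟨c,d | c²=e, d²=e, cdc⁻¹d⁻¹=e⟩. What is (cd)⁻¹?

The order of (cd) is 2 (smallest k with (cd)ᵏ = e), so (cd)⁻¹ = (cd)¹ = cd.
Check: (cd) · (cd) → (cd) · c = d;   d · d = e, giving e as required.

Answer: cd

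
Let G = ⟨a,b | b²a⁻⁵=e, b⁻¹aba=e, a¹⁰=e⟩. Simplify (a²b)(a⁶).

Compute (a²b) · (a⁶) by multiplying left to right and reducing via the relations at each step:
  (a²b) · a⁶ = ab⁻¹

Answer: ab⁻¹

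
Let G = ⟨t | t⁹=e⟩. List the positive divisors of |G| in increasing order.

|G| = 9 = 3². By Lagrange's theorem the order of any subgroup divides 9; the divisors of 9 are 1, 3, 9.

Answer: 1, 3, 9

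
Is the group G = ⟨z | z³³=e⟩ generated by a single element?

|G| = 33. The element z has order 33 (its powers give 33 distinct elements), so ⟨z⟩ = G and G is cyclic.

Answer: Yes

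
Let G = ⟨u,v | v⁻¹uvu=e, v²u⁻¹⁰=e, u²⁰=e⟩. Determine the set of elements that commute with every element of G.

An element z ∈ Z(G) iff z commutes with every generator.
For example u¹⁰ is central: (u¹⁰)·u = u¹¹ = u·(u¹⁰); (u¹⁰)·v = v⁻¹ = v·(u¹⁰).
Whereas u ∉ Z(G) since u·v = uv ≠ u⁹v⁻¹ = v·u.
Checking each of the 40 elements this way gives Z(G) = {e, u¹⁰}, of order 2.

Answer: {e, u¹⁰}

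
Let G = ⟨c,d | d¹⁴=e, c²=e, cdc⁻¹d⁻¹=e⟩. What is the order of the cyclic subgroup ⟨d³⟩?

|⟨d³⟩| equals the order of d³. Compute successive powers until reaching e:
  (d³)¹ = d³, (d³)² = d⁶, (d³)³ = d⁹, (d³)⁴ = d¹², (d³)⁵ = d, (d³)⁶ = d⁴, (d³)⁷ = d⁷, (d³)⁸ = d¹⁰, (d³)⁹ = d¹³, (d³)¹⁰ = d², (d³)¹¹ = d⁵, (d³)¹² = d⁸, (d³)¹³ = d¹¹, (d³)¹⁴ = e.
The smallest positive k with (d³)ᵏ = e is 14, so |⟨d³⟩| = 14.

Answer: 14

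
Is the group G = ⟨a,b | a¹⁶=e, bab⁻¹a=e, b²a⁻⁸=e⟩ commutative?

a·b = ab but b·a = a⁷b⁻¹, so a·b ≠ b·a and G is not abelian.

Answer: No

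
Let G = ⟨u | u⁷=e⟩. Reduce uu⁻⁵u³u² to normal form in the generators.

Multiply left to right, reducing at each step:
  u · u⁻⁵ = u³
  (u³) · u³ = u⁶
  (u⁶) · u² = u

Answer: u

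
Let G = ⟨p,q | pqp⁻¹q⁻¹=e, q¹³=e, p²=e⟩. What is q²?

Compute successive powers of q, reducing at each step:
  q²: q · q = q²

Answer: q²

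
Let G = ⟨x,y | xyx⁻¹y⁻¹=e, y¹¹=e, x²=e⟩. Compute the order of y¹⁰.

Compute successive powers until reaching e:
  (y¹⁰)¹ = y¹⁰, (y¹⁰)² = y⁹, (y¹⁰)³ = y⁸, (y¹⁰)⁴ = y⁷, (y¹⁰)⁵ = y⁶, (y¹⁰)⁶ = y⁵, (y¹⁰)⁷ = y⁴, (y¹⁰)⁸ = y³, (y¹⁰)⁹ = y², (y¹⁰)¹⁰ = y, (y¹⁰)¹¹ = e.
The smallest positive k with (y¹⁰)ᵏ = e is 11.

Answer: 11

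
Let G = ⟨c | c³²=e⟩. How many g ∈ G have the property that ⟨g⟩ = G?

G is cyclic of order 32. An element generates G iff its order is 32, and a cyclic group of order 32 has exactly φ(32) = 16 such elements.

Answer: 16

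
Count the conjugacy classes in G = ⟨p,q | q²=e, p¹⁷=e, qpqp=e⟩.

The conjugacy classes (representative and size) are:
  [e] (size 1), [p¹⁶] (size 2), [p²] (size 2), [p³] (size 2), [p¹³] (size 2), [p¹²] (size 2), [p⁶] (size 2), [p¹⁰] (size 2), [p⁹] (size 2), [p⁷q] (size 17).
Class equation: 1 + 2 + 2 + 2 + 2 + 2 + 2 + 2 + 2 + 17 = 34 = |G|. So G has 10 conjugacy classes.

Answer: 10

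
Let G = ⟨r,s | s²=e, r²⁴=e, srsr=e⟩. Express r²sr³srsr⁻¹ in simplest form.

Multiply left to right, reducing at each step:
  (r²) · s = r²s
  (r²s) · r³ = r²³s
  (r²³s) · s = r²³
  (r²³) · r = e
  e · s = s
  s · r⁻¹ = rs

Answer: rs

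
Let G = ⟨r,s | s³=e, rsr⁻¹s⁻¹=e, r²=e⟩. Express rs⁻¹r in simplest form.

Multiply left to right, reducing at each step:
  r · s⁻¹ = rs²
  (rs²) · r = s²

Answer: s²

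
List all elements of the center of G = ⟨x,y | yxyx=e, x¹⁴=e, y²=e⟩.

An element z ∈ Z(G) iff z commutes with every generator.
For example x⁷ is central: (x⁷)·x = x⁸ = x·(x⁷); (x⁷)·y = x⁷y = y·(x⁷).
Whereas x ∉ Z(G) since x·y = xy ≠ x¹³y = y·x.
Checking each of the 28 elements this way gives Z(G) = {e, x⁷}, of order 2.

Answer: {e, x⁷}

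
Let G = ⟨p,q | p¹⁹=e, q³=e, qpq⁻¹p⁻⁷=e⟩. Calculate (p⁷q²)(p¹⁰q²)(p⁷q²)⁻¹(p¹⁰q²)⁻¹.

[(p⁷q²), (p¹⁰q²)] = (p⁷q²)·(p¹⁰q²)·(p⁷q²)⁻¹·(p¹⁰q²)⁻¹.
  (p⁷q²) · (p¹⁰q²) = p³q
  (p³q) · (p⁸q) = p²q²
  (p²q²) · (p⁶q) = p¹¹

Answer: p¹¹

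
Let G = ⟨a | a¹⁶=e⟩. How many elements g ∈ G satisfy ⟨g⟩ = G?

G is cyclic of order 16. An element generates G iff its order is 16, and a cyclic group of order 16 has exactly φ(16) = 8 such elements.

Answer: 8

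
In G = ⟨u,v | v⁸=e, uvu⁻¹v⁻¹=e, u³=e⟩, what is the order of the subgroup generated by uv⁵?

|⟨uv⁵⟩| equals the order of uv⁵. Compute successive powers until reaching e:
  (uv⁵)¹ = uv⁵, (uv⁵)² = u²v², (uv⁵)³ = v⁷, (uv⁵)⁴ = uv⁴, (uv⁵)⁵ = u²v, (uv⁵)⁶ = v⁶, (uv⁵)⁷ = uv³, (uv⁵)⁸ = u², (uv⁵)⁹ = v⁵, (uv⁵)¹⁰ = uv², (uv⁵)¹¹ = u²v⁷, (uv⁵)¹² = v⁴, (uv⁵)¹³ = uv, (uv⁵)¹⁴ = u²v⁶, (uv⁵)¹⁵ = v³, (uv⁵)¹⁶ = u, (uv⁵)¹⁷ = u²v⁵, (uv⁵)¹⁸ = v², (uv⁵)¹⁹ = uv⁷, (uv⁵)²⁰ = u²v⁴, (uv⁵)²¹ = v, (uv⁵)²² = uv⁶, (uv⁵)²³ = u²v³, (uv⁵)²⁴ = e.
The smallest positive k with (uv⁵)ᵏ = e is 24, so |⟨uv⁵⟩| = 24.

Answer: 24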